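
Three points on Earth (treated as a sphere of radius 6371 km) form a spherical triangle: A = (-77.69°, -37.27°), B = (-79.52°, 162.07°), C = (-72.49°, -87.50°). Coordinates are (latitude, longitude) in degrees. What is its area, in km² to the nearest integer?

Side lengths (central angles): a = 0.4061, b = 0.2339, c = 0.3921 rad; semiperimeter s = 0.5160.
By l'Huilier's theorem, tan(E/4) = √[tan(s/2) tan((s−a)/2) tan((s−b)/2) tan((s−c)/2)], giving spherical excess E = 0.0452 rad.
Area = E·R² = 0.0452 × (6371)² ≈ 1836624 km².

1836624 km²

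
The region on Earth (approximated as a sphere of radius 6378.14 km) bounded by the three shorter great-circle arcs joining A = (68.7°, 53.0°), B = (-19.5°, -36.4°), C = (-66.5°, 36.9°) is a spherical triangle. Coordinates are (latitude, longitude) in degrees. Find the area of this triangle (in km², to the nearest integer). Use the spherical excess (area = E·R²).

82912708 km²

Side lengths (central angles): a = 1.1438, b = 2.3678, c = 1.8833 rad; semiperimeter s = 2.6974.
By l'Huilier's theorem, tan(E/4) = √[tan(s/2) tan((s−a)/2) tan((s−b)/2) tan((s−c)/2)], giving spherical excess E = 2.0381 rad.
Area = E·R² = 2.0381 × (6378.14)² ≈ 82912708 km².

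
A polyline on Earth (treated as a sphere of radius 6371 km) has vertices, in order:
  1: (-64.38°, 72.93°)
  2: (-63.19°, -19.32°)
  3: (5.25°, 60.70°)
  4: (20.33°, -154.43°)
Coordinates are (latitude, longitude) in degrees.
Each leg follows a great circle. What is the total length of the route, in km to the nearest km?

29401 km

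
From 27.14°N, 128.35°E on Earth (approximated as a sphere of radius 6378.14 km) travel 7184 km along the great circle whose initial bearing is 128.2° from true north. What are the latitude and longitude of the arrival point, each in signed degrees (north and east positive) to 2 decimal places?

-17.50°, 176.42°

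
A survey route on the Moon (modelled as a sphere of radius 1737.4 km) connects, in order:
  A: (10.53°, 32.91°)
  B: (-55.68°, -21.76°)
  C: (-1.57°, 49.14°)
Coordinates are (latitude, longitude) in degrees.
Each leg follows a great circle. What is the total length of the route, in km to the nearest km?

4800 km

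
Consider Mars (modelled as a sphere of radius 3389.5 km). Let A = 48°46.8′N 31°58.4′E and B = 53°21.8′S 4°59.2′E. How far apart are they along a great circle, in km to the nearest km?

6192 km

In radians: φ₁ = 0.8514, φ₂ = -0.9314, Δλ = -26.987° = -0.4710 rad.
cos c = sin φ₁ sin φ₂ + cos φ₁ cos φ₂ cos Δλ = (0.7522)(-0.8024) + (0.6590)(0.5967)(0.8911) = -0.25318,
so c = arccos(-0.25318) = 1.82676 rad.
Distance = R·c = 3389.5 × 1.8268 ≈ 6192 km.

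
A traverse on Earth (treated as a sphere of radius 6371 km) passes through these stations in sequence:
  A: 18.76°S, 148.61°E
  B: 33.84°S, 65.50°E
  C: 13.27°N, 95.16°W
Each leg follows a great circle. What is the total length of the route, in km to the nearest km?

25250 km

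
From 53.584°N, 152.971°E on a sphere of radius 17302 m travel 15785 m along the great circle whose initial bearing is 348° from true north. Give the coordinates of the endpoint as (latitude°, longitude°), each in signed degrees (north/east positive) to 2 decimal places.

72.12°, 5.35°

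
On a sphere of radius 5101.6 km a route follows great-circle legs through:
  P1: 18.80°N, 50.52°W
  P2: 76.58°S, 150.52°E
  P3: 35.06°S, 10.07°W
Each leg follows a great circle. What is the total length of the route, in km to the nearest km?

Leg P1→P2: central angle 2.1159 rad, distance 10794.6 km.
Leg P2→P3: central angle 1.1815 rad, distance 6027.4 km.
Total: 10794.6 + 6027.4 ≈ 16822 km.

16822 km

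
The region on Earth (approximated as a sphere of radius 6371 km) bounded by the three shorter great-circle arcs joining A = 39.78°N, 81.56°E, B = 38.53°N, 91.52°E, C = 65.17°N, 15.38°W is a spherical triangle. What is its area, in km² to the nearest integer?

Side lengths (central angles): a = 1.0817, b = 0.9983, c = 0.1365 rad; semiperimeter s = 1.1082.
By l'Huilier's theorem, tan(E/4) = √[tan(s/2) tan((s−a)/2) tan((s−b)/2) tan((s−c)/2)], giving spherical excess E = 0.0618 rad.
Area = E·R² = 0.0618 × (6371)² ≈ 2508834 km².

2508834 km²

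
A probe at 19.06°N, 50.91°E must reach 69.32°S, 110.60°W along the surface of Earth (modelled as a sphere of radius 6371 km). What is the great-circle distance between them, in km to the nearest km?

14285 km

Let φ₁ = 0.3327 rad, φ₂ = -1.2099 rad, and Δλ = -2.8189 rad.
cos c = sin φ₁ sin φ₂ + cos φ₁ cos φ₂ cos Δλ = (0.3266)(-0.9356) + (0.9452)(0.3531)(-0.9484) = -0.62207,
so c = arccos(-0.62207) = 2.24219 rad.
Distance = R·c = 6371 × 2.2422 ≈ 14285 km.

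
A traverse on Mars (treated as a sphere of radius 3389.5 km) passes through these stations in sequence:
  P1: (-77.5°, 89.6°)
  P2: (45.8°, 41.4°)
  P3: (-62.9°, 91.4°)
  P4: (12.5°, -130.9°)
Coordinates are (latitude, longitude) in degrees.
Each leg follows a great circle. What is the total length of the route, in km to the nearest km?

Leg P1→P2: central angle 2.2135 rad, distance 7502.6 km.
Leg P2→P3: central angle 2.0198 rad, distance 6846.1 km.
Leg P3→P4: central angle 2.1196 rad, distance 7184.2 km.
Total: 7502.6 + 6846.1 + 7184.2 ≈ 21533 km.

21533 km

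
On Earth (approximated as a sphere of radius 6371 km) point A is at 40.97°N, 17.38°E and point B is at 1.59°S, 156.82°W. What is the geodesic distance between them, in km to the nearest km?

15598 km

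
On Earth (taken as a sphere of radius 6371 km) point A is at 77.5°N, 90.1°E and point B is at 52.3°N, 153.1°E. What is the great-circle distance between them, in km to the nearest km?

3740 km

Let φ₁ = 1.3526 rad, φ₂ = 0.9128 rad, and Δλ = 1.0996 rad.
Haversine: a = sin²(Δφ/2) + cos φ₁ cos φ₂ sin²(Δλ/2) = 0.0476 + (0.2164)(0.6115)(0.2730) = 0.08372.
Central angle c = 2·arcsin(√a) = 0.58709 rad.
Distance = R·c = 6371 × 0.5871 ≈ 3740 km.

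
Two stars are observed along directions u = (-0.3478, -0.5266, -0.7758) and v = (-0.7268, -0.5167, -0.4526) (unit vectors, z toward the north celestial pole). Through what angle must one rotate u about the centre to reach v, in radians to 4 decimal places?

0.5035 rad

u·v = 0.8760; |u| = 1.0001, |v| = 1.0000.
cos θ = (u·v)/(|u||v|) = 0.8759, so θ = 0.5035 rad.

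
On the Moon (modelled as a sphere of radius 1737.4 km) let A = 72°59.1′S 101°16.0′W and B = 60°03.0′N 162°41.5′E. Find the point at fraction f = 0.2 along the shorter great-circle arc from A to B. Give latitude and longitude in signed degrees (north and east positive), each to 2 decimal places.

-51.04°, -147.73°

The central angle between A and B is δ = 2.5753 rad.
With f = 0.2, the slerp weights are sin((1−f)δ)/sin δ = 1.6451 and sin(fδ)/sin δ = 0.9182.
Weighted sum of the unit vectors: (1.6451)·(-0.0572,-0.2870,-0.9562) + (0.9182)·(-0.4766,0.1485,0.8665) = (-0.5317, -0.3357, -0.7775).
Converting back: φ = atan2(z, √(x²+y²)) = -51.04°, λ = atan2(y, x) = -147.73°.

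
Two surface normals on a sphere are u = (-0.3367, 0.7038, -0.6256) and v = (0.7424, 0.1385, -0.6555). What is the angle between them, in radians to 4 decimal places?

u·v = 0.2576; |u| = 1.0000, |v| = 1.0000.
cos θ = (u·v)/(|u||v|) = 0.2576, so θ = 1.3103 rad.

1.3103 rad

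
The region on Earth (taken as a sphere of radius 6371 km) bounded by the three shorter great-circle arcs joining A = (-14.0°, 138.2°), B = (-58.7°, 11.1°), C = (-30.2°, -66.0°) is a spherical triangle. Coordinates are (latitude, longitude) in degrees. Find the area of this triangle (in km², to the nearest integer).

52876443 km²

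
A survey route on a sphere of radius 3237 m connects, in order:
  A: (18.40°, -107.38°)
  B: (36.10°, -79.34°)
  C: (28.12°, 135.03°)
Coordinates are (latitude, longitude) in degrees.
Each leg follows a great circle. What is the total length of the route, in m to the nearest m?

7823 m

Leg A→B: central angle 0.5303 rad, distance 1716.5 m.
Leg B→C: central angle 1.8865 rad, distance 6106.7 m.
Total: 1716.5 + 6106.7 ≈ 7823 m.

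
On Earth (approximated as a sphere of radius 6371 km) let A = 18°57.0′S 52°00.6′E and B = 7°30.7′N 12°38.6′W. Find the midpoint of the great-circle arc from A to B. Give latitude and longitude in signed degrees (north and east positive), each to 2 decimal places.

-6.76°, 18.83°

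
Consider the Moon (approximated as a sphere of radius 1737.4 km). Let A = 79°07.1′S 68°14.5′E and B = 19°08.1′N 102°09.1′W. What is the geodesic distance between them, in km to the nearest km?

Let φ₁ = -1.3809 rad, φ₂ = 0.3340 rad, and Δλ = -2.9739 rad.
cos c = sin φ₁ sin φ₂ + cos φ₁ cos φ₂ cos Δλ = (-0.9820)(0.3278) + (0.1888)(0.9447)(-0.9860) = -0.49775,
so c = arccos(-0.49775) = 2.09180 rad.
Distance = R·c = 1737.4 × 2.0918 ≈ 3634 km.

3634 km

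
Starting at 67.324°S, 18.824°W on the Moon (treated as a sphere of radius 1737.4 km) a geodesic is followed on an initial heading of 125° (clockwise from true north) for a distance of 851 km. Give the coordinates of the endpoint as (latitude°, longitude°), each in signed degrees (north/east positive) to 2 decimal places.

Angular distance δ = d/R = 851/1737.4 = 0.48981 rad; initial bearing θ = 2.1817 rad.
sin φ₂ = sin φ₁ cos δ + cos φ₁ sin δ cos θ = (-0.9227)(0.8824) + (0.3855)(0.4705)(-0.5736) = -0.9182, so φ₂ = -66.67°.
Δλ = atan2(sin θ sin δ cos φ₁, cos δ − sin φ₁ sin φ₂) = atan2(0.1486, 0.0352) = 76.685°.
λ₂ = -18.824° + 76.685° = 57.86°.

-66.67°, 57.86°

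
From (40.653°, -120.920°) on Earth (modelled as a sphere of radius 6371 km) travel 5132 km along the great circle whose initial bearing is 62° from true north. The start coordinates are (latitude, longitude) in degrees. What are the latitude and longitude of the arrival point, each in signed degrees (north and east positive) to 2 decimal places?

Angular distance δ = d/R = 5132/6371 = 0.80553 rad; initial bearing θ = 1.0821 rad.
sin φ₂ = sin φ₁ cos δ + cos φ₁ sin δ cos θ = (0.6515)(0.6927) + (0.7587)(0.7212)(0.4695) = 0.7082, so φ₂ = 45.09°.
Δλ = atan2(sin θ sin δ cos φ₁, cos δ − sin φ₁ sin φ₂) = atan2(0.4831, 0.2314) = 64.408°.
λ₂ = -120.920° + 64.408° = -56.51°.

45.09°, -56.51°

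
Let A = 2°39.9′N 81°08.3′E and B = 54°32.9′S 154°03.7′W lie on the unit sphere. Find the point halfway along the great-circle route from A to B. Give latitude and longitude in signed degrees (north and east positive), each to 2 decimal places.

-43.12°, 116.63°

Central angle δ = 1.9482 rad. Interpolating on the sphere with fraction f = 0.5:
P = [sin((1−f)δ)·A + sin(fδ)·B] / sin δ = 0.8898·A + 0.8898·B in Cartesian coordinates,
giving P = (-0.3272, 0.6525, -0.6835), i.e. latitude -43.12°, longitude 116.63°.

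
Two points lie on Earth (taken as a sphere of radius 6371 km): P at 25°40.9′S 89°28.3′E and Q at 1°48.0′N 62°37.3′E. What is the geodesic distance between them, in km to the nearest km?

4204 km

With latitudes φ₁ = -25.682°, φ₂ = 1.800° and longitude difference Δλ = -26.850°:
cos c = sin φ₁ sin φ₂ + cos φ₁ cos φ₂ cos Δλ = (-0.4334)(0.0314) + (0.9012)(0.9995)(0.8922) = 0.79005,
so c = arccos(0.79005) = 0.65991 rad.
Distance = R·c = 6371 × 0.6599 ≈ 4204 km.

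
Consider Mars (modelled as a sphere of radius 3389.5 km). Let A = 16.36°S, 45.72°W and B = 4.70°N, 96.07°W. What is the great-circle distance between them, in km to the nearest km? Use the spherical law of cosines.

In radians: φ₁ = -0.2855, φ₂ = 0.0820, Δλ = -50.350° = -0.8788 rad.
cos c = sin φ₁ sin φ₂ + cos φ₁ cos φ₂ cos Δλ = (-0.2817)(0.0819) + (0.9595)(0.9966)(0.6381) = 0.58712,
so c = arccos(0.58712) = 0.94330 rad.
Distance = R·c = 3389.5 × 0.9433 ≈ 3197 km.

3197 km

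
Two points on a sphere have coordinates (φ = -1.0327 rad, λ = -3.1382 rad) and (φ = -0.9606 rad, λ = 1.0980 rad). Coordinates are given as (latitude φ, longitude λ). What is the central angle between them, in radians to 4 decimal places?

In radians: φ₁ = -1.0327, φ₂ = -0.9606, Δλ = -117.284° = -2.0470 rad.
Haversine: a = sin²(Δφ/2) + cos φ₁ cos φ₂ sin²(Δλ/2) = 0.0013 + (0.5125)(0.5730)(0.7292) = 0.21545.
Central angle c = 2·arcsin(√a) = 0.96538 rad.
So the angular separation is 0.9654 rad.

0.9654 rad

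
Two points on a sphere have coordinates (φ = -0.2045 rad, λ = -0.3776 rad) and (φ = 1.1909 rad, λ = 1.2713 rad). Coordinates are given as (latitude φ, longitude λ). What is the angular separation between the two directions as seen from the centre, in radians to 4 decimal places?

1.7895 rad

Let φ₁ = -0.2045 rad, φ₂ = 1.1909 rad, and Δλ = 1.6489 rad.
cos c = sin φ₁ sin φ₂ + cos φ₁ cos φ₂ cos Δλ = (-0.2031)(0.9287) + (0.9792)(0.3708)(-0.0780) = -0.21693,
so c = arccos(-0.21693) = 1.78946 rad.
So the angular separation is 1.7895 rad.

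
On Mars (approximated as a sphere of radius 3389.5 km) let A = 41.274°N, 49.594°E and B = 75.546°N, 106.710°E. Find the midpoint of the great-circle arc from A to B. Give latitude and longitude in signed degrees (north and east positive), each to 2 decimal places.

60.76°, 62.89°

Central angle δ = 0.7368 rad. Interpolating on the sphere with fraction f = 0.5:
P = [sin((1−f)δ)·A + sin(fδ)·B] / sin δ = 0.5360·A + 0.5360·B in Cartesian coordinates,
giving P = (0.2226, 0.4349, 0.8725), i.e. latitude 60.76°, longitude 62.89°.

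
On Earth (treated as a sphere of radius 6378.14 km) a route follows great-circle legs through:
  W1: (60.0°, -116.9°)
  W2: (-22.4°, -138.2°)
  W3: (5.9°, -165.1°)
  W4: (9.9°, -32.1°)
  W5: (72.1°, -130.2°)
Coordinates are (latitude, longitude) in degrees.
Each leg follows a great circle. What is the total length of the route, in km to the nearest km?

37461 km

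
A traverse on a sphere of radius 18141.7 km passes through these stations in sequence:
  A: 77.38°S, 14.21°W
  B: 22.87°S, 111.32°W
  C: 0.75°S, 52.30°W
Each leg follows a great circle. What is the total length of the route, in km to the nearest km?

Leg A→B: central angle 1.2086 rad, distance 21925.9 km.
Leg B→C: central angle 1.0709 rad, distance 19428.2 km.
Total: 21925.9 + 19428.2 ≈ 41354 km.

41354 km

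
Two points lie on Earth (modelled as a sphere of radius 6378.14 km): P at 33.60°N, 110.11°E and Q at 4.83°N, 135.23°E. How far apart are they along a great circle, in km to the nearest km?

4125 km

Let φ₁ = 0.5864 rad, φ₂ = 0.0843 rad, and Δλ = 0.4384 rad.
cos c = sin φ₁ sin φ₂ + cos φ₁ cos φ₂ cos Δλ = (0.5534)(0.0842) + (0.8329)(0.9964)(0.9054) = 0.79806,
so c = arccos(0.79806) = 0.64673 rad.
Distance = R·c = 6378.14 × 0.6467 ≈ 4125 km.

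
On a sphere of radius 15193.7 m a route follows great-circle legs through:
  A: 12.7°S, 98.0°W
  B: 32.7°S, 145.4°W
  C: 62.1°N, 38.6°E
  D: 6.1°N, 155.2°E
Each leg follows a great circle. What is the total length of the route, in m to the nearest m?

78135 m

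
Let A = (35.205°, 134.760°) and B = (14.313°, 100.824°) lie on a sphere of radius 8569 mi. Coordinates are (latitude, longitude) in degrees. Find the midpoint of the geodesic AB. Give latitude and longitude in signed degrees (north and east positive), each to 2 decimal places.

Central angle δ = 0.6445 rad. Interpolating on the sphere with fraction f = 0.5:
P = [sin((1−f)δ)·A + sin(fδ)·B] / sin δ = 0.5271·A + 0.5271·B in Cartesian coordinates,
giving P = (-0.3992, 0.8075, 0.4342), i.e. latitude 25.74°, longitude 116.31°.

25.74°, 116.31°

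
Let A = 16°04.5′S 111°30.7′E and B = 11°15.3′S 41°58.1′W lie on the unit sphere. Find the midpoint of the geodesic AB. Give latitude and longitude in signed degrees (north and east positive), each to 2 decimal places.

The central angle between A and B is δ = 2.4803 rad.
With f = 0.5, the slerp weights are sin((1−f)δ)/sin δ = 1.5402 and sin(fδ)/sin δ = 1.5402.
Weighted sum of the unit vectors: (1.5402)·(-0.3524,0.8940,-0.2769) + (1.5402)·(0.7292,-0.6559,-0.1952) = (0.5804, 0.3667, -0.7271).
Converting back: φ = atan2(z, √(x²+y²)) = -46.64°, λ = atan2(y, x) = 32.29°.

-46.64°, 32.29°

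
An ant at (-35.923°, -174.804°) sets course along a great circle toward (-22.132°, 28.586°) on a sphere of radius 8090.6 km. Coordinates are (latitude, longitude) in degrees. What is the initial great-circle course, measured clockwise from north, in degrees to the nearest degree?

Δλ = -156.610° = -2.7334 rad.
y = sin Δλ · cos φ₂ = (-0.3970)(0.9263) = -0.3677
x = cos φ₁ sin φ₂ − sin φ₁ cos φ₂ cos Δλ = (0.8098)(-0.3767) − (-0.5867)(0.9263)(-0.9178) = -0.8039
θ = atan2(y, x) = -155.42°; adding 360° gives 205°.

205°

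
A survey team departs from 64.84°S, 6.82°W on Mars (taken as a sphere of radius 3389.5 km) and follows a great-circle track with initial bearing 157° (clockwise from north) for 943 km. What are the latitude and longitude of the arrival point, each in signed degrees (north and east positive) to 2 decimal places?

Angular distance δ = d/R = 943/3389.5 = 0.27821 rad; initial bearing θ = 2.7402 rad.
sin φ₂ = sin φ₁ cos δ + cos φ₁ sin δ cos θ = (-0.9051)(0.9615) + (0.4251)(0.2746)(-0.9205) = -0.9778, so φ₂ = -77.90°.
Δλ = atan2(sin θ sin δ cos φ₁, cos δ − sin φ₁ sin φ₂) = atan2(0.0456, 0.0765) = 30.805°.
λ₂ = -6.820° + 30.805° = 23.98°.

-77.90°, 23.98°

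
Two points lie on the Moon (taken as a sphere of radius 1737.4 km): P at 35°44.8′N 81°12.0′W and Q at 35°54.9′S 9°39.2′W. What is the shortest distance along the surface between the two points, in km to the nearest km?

2964 km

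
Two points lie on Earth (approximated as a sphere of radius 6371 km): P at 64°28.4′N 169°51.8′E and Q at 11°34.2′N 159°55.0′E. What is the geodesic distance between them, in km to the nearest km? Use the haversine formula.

5933 km

Let φ₁ = 1.1253 rad, φ₂ = 0.2019 rad, and Δλ = -0.1736 rad.
Haversine: a = sin²(Δφ/2) + cos φ₁ cos φ₂ sin²(Δλ/2) = 0.1984 + (0.4309)(0.9797)(0.0075) = 0.20159.
Central angle c = 2·arcsin(√a) = 0.93127 rad.
Distance = R·c = 6371 × 0.9313 ≈ 5933 km.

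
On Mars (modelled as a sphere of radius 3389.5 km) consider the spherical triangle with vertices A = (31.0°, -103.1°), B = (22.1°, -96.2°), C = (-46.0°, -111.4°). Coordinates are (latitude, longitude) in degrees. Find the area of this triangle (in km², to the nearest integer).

Side lengths (central angles): a = 1.2127, b = 1.3503, c = 0.1889 rad; semiperimeter s = 1.3760.
By l'Huilier's theorem, tan(E/4) = √[tan(s/2) tan((s−a)/2) tan((s−b)/2) tan((s−c)/2)], giving spherical excess E = 0.0965 rad.
Area = E·R² = 0.0965 × (3389.5)² ≈ 1108727 km².

1108727 km²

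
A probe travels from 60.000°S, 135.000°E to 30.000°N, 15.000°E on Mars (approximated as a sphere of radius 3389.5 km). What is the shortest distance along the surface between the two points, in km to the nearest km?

With latitudes φ₁ = -60.000°, φ₂ = 30.000° and longitude difference Δλ = -120.000°:
cos c = sin φ₁ sin φ₂ + cos φ₁ cos φ₂ cos Δλ = (-0.8660)(0.5000) + (0.5000)(0.8660)(-0.5000) = -0.64952,
so c = arccos(-0.64952) = 2.27775 rad.
Distance = R·c = 3389.5 × 2.2777 ≈ 7720 km.

7720 km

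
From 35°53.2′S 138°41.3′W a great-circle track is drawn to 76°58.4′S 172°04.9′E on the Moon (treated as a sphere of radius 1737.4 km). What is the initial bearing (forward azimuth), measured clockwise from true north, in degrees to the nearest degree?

194°

With φ₁ = -0.6263, φ₂ = -1.3434, Δλ = -0.8592 rad, the forward-azimuth formula gives
θ = atan2( sin Δλ cos φ₂ , cos φ₁ sin φ₂ − sin φ₁ cos φ₂ cos Δλ ) = atan2(-0.1707, -0.7030) = -166.35°.
Adding 360° brings this into [0°, 360°): 194°.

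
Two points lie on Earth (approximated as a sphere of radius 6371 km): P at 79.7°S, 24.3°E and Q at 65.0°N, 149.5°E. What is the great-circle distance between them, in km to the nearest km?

17710 km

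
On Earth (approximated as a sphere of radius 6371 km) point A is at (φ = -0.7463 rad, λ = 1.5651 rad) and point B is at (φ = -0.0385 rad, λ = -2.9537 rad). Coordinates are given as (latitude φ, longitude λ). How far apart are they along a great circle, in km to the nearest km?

10742 km

With latitudes φ₁ = -42.760°, φ₂ = -2.206° and longitude difference Δλ = 101.092°:
cos c = sin φ₁ sin φ₂ + cos φ₁ cos φ₂ cos Δλ = (-0.6789)(-0.0385) + (0.7342)(0.9993)(-0.1924) = -0.11501,
so c = arccos(-0.11501) = 1.68606 rad.
Distance = R·c = 6371 × 1.6861 ≈ 10742 km.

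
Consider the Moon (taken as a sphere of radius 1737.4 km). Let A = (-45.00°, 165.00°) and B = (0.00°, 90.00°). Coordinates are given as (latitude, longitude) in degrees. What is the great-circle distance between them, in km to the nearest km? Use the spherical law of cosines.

Let φ₁ = -0.7854 rad, φ₂ = 0.0000 rad, and Δλ = -1.3090 rad.
cos c = sin φ₁ sin φ₂ + cos φ₁ cos φ₂ cos Δλ = (-0.7071)(0.0000) + (0.7071)(1.0000)(0.2588) = 0.18301,
so c = arccos(0.18301) = 1.38675 rad.
Distance = R·c = 1737.4 × 1.3867 ≈ 2409 km.

2409 km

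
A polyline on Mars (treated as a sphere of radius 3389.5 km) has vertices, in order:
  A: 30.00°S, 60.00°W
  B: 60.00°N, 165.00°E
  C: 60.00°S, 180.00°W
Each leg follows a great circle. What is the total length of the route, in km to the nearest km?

15276 km

Leg A→B: central angle 2.4027 rad, distance 8143.9 km.
Leg B→C: central angle 2.1043 rad, distance 7132.4 km.
Total: 8143.9 + 7132.4 ≈ 15276 km.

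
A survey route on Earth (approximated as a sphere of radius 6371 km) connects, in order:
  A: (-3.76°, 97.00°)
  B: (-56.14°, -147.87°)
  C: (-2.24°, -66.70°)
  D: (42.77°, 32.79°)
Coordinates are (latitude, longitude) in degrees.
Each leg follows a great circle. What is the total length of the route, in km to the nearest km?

31376 km

Leg A→B: central angle 1.7535 rad, distance 11171.3 km.
Leg B→C: central angle 1.4526 rad, distance 9254.5 km.
Leg C→D: central angle 1.7188 rad, distance 10950.6 km.
Total: 11171.3 + 9254.5 + 10950.6 ≈ 31376 km.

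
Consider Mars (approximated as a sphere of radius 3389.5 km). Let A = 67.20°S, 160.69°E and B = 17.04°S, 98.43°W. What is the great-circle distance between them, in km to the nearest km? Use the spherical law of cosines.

4641 km

In radians: φ₁ = -1.1729, φ₂ = -0.2974, Δλ = 100.880° = 1.7607 rad.
cos c = sin φ₁ sin φ₂ + cos φ₁ cos φ₂ cos Δλ = (-0.9219)(-0.2930) + (0.3875)(0.9561)(-0.1888) = 0.20021,
so c = arccos(0.20021) = 1.36923 rad.
Distance = R·c = 3389.5 × 1.3692 ≈ 4641 km.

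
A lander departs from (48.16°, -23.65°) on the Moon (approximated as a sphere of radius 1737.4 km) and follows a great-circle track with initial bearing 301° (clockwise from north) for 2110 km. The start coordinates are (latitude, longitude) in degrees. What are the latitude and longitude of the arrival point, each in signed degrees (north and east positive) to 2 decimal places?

35.58°, -122.63°

Angular distance δ = d/R = 2110/1737.4 = 1.21446 rad; initial bearing θ = 5.2534 rad.
sin φ₂ = sin φ₁ cos δ + cos φ₁ sin δ cos θ = (0.7450)(0.3488) + (0.6671)(0.9372)(0.5150) = 0.5819, so φ₂ = 35.58°.
Δλ = atan2(sin θ sin δ cos φ₁, cos δ − sin φ₁ sin φ₂) = atan2(-0.5359, -0.0847) = -98.977°.
λ₂ = -23.650° − 98.977° = -122.63°.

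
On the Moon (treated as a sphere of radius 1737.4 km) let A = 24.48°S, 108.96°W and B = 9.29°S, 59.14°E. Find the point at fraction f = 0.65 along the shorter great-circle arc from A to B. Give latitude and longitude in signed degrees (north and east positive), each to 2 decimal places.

-55.46°, 33.19°

Central angle δ = 2.5183 rad. Interpolating on the sphere with fraction f = 0.65:
P = [sin((1−f)δ)·A + sin(fδ)·B] / sin δ = 1.3220·A + 1.7095·B in Cartesian coordinates,
giving P = (0.4745, 0.3103, -0.8238), i.e. latitude -55.46°, longitude 33.19°.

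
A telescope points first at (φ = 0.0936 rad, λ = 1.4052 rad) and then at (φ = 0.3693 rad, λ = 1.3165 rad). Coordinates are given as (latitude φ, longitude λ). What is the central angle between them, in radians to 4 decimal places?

0.2888 rad

In radians: φ₁ = 0.0936, φ₂ = 0.3693, Δλ = -5.082° = -0.0887 rad.
Haversine: a = sin²(Δφ/2) + cos φ₁ cos φ₂ sin²(Δλ/2) = 0.0189 + (0.9956)(0.9326)(0.0020) = 0.02071.
Central angle c = 2·arcsin(√a) = 0.28881 rad.
So the angular separation is 0.2888 rad.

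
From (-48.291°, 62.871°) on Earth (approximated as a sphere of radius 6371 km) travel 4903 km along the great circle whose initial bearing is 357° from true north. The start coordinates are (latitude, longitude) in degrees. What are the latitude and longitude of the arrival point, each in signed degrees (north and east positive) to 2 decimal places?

-4.23°, 60.78°

Angular distance δ = d/R = 4903/6371 = 0.76958 rad; initial bearing θ = 6.2308 rad.
sin φ₂ = sin φ₁ cos δ + cos φ₁ sin δ cos θ = (-0.7465)(0.7182) + (0.6653)(0.6958)(0.9986) = -0.0738, so φ₂ = -4.23°.
Δλ = atan2(sin θ sin δ cos φ₁, cos δ − sin φ₁ sin φ₂) = atan2(-0.0242, 0.6631) = -2.093°.
λ₂ = 62.871° − 2.093° = 60.78°.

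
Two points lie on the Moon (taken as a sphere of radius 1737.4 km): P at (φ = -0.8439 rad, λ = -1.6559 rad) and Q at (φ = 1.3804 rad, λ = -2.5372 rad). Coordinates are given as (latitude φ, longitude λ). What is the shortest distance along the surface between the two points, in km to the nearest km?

3967 km

Let φ₁ = -0.8439 rad, φ₂ = 1.3804 rad, and Δλ = -0.8813 rad.
cos c = sin φ₁ sin φ₂ + cos φ₁ cos φ₂ cos Δλ = (-0.7472)(0.9819) + (0.6646)(0.1892)(0.6361) = -0.65373,
so c = arccos(-0.65373) = 2.28330 rad.
Distance = R·c = 1737.4 × 2.2833 ≈ 3967 km.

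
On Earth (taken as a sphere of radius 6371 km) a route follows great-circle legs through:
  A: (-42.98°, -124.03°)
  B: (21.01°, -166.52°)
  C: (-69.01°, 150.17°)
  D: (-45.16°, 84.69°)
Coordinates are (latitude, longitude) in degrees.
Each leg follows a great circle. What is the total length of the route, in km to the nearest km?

Leg A→B: central angle 1.3086 rad, distance 8337.2 km.
Leg B→C: central angle 1.6623 rad, distance 10590.8 km.
Leg C→D: central angle 0.6969 rad, distance 4439.8 km.
Total: 8337.2 + 10590.8 + 4439.8 ≈ 23368 km.

23368 km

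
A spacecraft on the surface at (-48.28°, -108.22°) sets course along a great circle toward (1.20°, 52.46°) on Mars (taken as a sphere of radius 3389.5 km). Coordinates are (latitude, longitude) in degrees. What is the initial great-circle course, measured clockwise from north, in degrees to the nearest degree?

154°

Δλ = 160.680° = 2.8044 rad.
y = sin Δλ · cos φ₂ = (0.3308)(0.9998) = 0.3308
x = cos φ₁ sin φ₂ − sin φ₁ cos φ₂ cos Δλ = (0.6655)(0.0209) − (-0.7464)(0.9998)(-0.9437) = -0.6903
θ = atan2(y, x) = 154.40°, so the bearing is 154°.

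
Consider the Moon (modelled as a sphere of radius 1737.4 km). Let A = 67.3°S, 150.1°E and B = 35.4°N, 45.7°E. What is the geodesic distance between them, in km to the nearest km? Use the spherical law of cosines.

3875 km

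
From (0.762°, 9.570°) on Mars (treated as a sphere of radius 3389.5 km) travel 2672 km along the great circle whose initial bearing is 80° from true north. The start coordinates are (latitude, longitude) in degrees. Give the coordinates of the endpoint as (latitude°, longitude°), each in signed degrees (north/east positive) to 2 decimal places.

7.61°, 54.37°

Angular distance δ = d/R = 2672/3389.5 = 0.78832 rad; initial bearing θ = 1.3963 rad.
sin φ₂ = sin φ₁ cos δ + cos φ₁ sin δ cos θ = (0.0133)(0.7050) + (0.9999)(0.7092)(0.1736) = 0.1325, so φ₂ = 7.61°.
Δλ = atan2(sin θ sin δ cos φ₁, cos δ − sin φ₁ sin φ₂) = atan2(0.6983, 0.7033) = 44.798°.
λ₂ = 9.570° + 44.798° = 54.37°.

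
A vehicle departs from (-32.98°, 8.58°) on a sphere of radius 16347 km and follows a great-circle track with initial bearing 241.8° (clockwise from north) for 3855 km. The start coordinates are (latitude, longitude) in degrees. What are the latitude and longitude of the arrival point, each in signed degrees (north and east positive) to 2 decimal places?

-38.45°, -6.66°

Angular distance δ = d/R = 3855/16347 = 0.23582 rad; initial bearing θ = 4.2202 rad.
sin φ₂ = sin φ₁ cos δ + cos φ₁ sin δ cos θ = (-0.5443)(0.9723) + (0.8389)(0.2336)(-0.4726) = -0.6219, so φ₂ = -38.45°.
Δλ = atan2(sin θ sin δ cos φ₁, cos δ − sin φ₁ sin φ₂) = atan2(-0.1727, 0.6338) = -15.245°.
λ₂ = 8.580° − 15.245° = -6.66°.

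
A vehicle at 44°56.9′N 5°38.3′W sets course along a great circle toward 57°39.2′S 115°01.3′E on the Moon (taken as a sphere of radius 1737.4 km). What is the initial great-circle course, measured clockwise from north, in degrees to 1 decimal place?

Δλ = 120.660° = 2.1059 rad.
y = sin Δλ · cos φ₂ = (0.8602)(0.5350) = 0.4602
x = cos φ₁ sin φ₂ − sin φ₁ cos φ₂ cos Δλ = (0.7077)(-0.8448) − (0.7065)(0.5350)(-0.5099) = -0.4052
θ = atan2(y, x) = 131.36°, so the bearing is 131.4°.

131.4°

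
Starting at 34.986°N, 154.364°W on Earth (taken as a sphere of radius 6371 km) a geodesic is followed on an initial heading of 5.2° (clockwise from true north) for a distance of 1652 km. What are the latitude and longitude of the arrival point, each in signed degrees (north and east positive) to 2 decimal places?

49.77°, -152.30°

Angular distance δ = d/R = 1652/6371 = 0.25930 rad; initial bearing θ = 0.0908 rad.
sin φ₂ = sin φ₁ cos δ + cos φ₁ sin δ cos θ = (0.5734)(0.9666) + (0.8193)(0.2564)(0.9959) = 0.7634, so φ₂ = 49.77°.
Δλ = atan2(sin θ sin δ cos φ₁, cos δ − sin φ₁ sin φ₂) = atan2(0.0190, 0.5288) = 2.062°.
λ₂ = -154.364° + 2.062° = -152.30°.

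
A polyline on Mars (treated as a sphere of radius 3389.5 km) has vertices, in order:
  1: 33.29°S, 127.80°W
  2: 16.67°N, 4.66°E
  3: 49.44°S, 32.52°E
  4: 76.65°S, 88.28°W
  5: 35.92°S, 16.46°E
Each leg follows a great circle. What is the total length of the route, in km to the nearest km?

Leg 1→2: central angle 2.3434 rad, distance 7943.1 km.
Leg 2→3: central angle 1.2315 rad, distance 4174.3 km.
Leg 3→4: central angle 0.8469 rad, distance 2870.5 km.
Leg 4→5: central angle 1.0202 rad, distance 3457.8 km.
Total: 7943.1 + 4174.3 + 2870.5 + 3457.8 ≈ 18446 km.

18446 km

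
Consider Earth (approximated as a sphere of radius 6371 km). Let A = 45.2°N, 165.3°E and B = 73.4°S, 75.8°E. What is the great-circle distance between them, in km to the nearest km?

Let φ₁ = 0.7889 rad, φ₂ = -1.2811 rad, and Δλ = -1.5621 rad.
Haversine: a = sin²(Δφ/2) + cos φ₁ cos φ₂ sin²(Δλ/2) = 0.7393 + (0.7046)(0.2857)(0.4956) = 0.83912.
Central angle c = 2·arcsin(√a) = 2.31616 rad.
Distance = R·c = 6371 × 2.3162 ≈ 14756 km.

14756 km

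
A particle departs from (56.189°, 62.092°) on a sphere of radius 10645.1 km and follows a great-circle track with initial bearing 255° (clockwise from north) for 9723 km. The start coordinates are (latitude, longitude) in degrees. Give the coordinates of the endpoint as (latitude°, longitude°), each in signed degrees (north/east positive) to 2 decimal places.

Angular distance δ = d/R = 9723/10645.1 = 0.91338 rad; initial bearing θ = 4.4506 rad.
sin φ₂ = sin φ₁ cos δ + cos φ₁ sin δ cos θ = (0.8309)(0.6111) + (0.5565)(0.7916)(-0.2588) = 0.3937, so φ₂ = 23.19°.
Δλ = atan2(sin θ sin δ cos φ₁, cos δ − sin φ₁ sin φ₂) = atan2(-0.4255, 0.2839) = -56.283°.
λ₂ = 62.092° − 56.283° = 5.81°.

23.19°, 5.81°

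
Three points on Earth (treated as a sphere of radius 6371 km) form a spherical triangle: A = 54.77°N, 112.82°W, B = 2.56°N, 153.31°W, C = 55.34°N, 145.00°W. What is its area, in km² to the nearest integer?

Side lengths (central angles): a = 0.9287, b = 0.3190, c = 1.0761 rad; semiperimeter s = 1.1619.
By l'Huilier's theorem, tan(E/4) = √[tan(s/2) tan((s−a)/2) tan((s−b)/2) tan((s−c)/2)], giving spherical excess E = 0.1538 rad.
Area = E·R² = 0.1538 × (6371)² ≈ 6241744 km².

6241744 km²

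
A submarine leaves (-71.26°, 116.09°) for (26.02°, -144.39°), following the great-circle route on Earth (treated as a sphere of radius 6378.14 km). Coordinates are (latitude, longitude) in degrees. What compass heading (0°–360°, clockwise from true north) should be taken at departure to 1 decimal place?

90.0°

With φ₁ = -1.2437, φ₂ = 0.4541, Δλ = 1.7370 rad, the forward-azimuth formula gives
θ = atan2( sin Δλ cos φ₂ , cos φ₁ sin φ₂ − sin φ₁ cos φ₂ cos Δλ ) = atan2(0.8863, 0.0002) = 89.99°.
So the initial bearing is 90.0°.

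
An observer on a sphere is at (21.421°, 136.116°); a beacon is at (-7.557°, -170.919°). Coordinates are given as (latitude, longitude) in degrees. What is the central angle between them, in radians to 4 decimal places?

In radians: φ₁ = 0.3739, φ₂ = -0.1319, Δλ = 52.965° = 0.9244 rad.
cos c = sin φ₁ sin φ₂ + cos φ₁ cos φ₂ cos Δλ = (0.3652)(-0.1315) + (0.9309)(0.9913)(0.6023) = 0.50780,
so c = arccos(0.50780) = 1.03817 rad.
So the angular separation is 1.0382 rad.

1.0382 rad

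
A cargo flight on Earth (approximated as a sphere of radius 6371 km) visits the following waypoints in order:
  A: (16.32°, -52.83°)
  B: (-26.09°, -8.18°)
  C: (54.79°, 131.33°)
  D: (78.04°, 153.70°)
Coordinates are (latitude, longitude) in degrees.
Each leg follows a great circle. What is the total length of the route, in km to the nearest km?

24916 km

Leg A→B: central angle 1.0592 rad, distance 6747.9 km.
Leg B→C: central angle 2.4236 rad, distance 15440.8 km.
Leg C→D: central angle 0.4280 rad, distance 2726.8 km.
Total: 6747.9 + 15440.8 + 2726.8 ≈ 24916 km.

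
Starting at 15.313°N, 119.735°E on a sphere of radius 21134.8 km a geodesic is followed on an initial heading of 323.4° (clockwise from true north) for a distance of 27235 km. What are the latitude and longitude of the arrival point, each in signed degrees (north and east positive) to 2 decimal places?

Angular distance δ = d/R = 27235/21134.8 = 1.28863 rad; initial bearing θ = 5.6444 rad.
sin φ₂ = sin φ₁ cos δ + cos φ₁ sin δ cos θ = (0.2641)(0.2784) + (0.9645)(0.9605)(0.8028) = 0.8172, so φ₂ = 54.81°.
Δλ = atan2(sin θ sin δ cos φ₁, cos δ − sin φ₁ sin φ₂) = atan2(-0.5523, 0.0626) = -83.533°.
λ₂ = 119.735° − 83.533° = 36.20°.

54.81°, 36.20°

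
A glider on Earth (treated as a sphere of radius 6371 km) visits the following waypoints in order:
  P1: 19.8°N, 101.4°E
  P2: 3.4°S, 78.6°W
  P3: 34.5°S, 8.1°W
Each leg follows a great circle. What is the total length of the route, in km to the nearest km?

26203 km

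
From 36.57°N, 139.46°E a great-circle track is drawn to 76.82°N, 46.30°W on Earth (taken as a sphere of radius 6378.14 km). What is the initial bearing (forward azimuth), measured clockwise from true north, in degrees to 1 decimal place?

Δλ = 174.240° = 3.0411 rad.
y = sin Δλ · cos φ₂ = (0.1004)(0.2280) = 0.0229
x = cos φ₁ sin φ₂ − sin φ₁ cos φ₂ cos Δλ = (0.8031)(0.9737) − (0.5958)(0.2280)(-0.9950) = 0.9171
θ = atan2(y, x) = 1.43°, so the bearing is 1.4°.

1.4°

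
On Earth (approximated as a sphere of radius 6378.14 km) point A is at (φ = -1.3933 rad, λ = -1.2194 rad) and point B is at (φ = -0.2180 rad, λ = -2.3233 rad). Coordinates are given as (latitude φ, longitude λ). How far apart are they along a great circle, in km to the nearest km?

8139 km

In radians: φ₁ = -1.3933, φ₂ = -0.2180, Δλ = -63.249° = -1.1039 rad.
Haversine: a = sin²(Δφ/2) + cos φ₁ cos φ₂ sin²(Δλ/2) = 0.3074 + (0.1766)(0.9763)(0.2749) = 0.35476.
Central angle c = 2·arcsin(√a) = 1.27607 rad.
Distance = R·c = 6378.14 × 1.2761 ≈ 8139 km.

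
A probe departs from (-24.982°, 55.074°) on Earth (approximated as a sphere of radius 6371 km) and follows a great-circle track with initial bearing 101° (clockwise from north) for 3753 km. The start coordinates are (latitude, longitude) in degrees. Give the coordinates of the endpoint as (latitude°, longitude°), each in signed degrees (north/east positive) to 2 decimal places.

-26.57°, 92.65°

Angular distance δ = d/R = 3753/6371 = 0.58908 rad; initial bearing θ = 1.7628 rad.
sin φ₂ = sin φ₁ cos δ + cos φ₁ sin δ cos θ = (-0.4223)(0.8315) + (0.9064)(0.5556)(-0.1908) = -0.4472, so φ₂ = -26.57°.
Δλ = atan2(sin θ sin δ cos φ₁, cos δ − sin φ₁ sin φ₂) = atan2(0.4944, 0.6426) = 37.573°.
λ₂ = 55.074° + 37.573° = 92.65°.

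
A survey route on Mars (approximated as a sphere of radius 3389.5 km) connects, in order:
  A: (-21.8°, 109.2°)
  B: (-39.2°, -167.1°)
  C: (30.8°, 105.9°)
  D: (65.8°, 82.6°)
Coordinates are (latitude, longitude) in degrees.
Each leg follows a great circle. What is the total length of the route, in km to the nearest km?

Leg A→B: central angle 1.2517 rad, distance 4242.8 km.
Leg B→C: central angle 1.8638 rad, distance 6317.2 km.
Leg C→D: central angle 0.6593 rad, distance 2234.6 km.
Total: 4242.8 + 6317.2 + 2234.6 ≈ 12795 km.

12795 km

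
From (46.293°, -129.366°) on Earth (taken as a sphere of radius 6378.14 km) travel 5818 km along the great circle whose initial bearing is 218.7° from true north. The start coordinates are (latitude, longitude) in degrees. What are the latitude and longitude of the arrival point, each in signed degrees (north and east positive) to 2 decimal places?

0.91°, -159.00°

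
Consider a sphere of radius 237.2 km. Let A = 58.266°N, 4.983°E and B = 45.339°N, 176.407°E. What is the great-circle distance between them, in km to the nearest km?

315 km

With latitudes φ₁ = 58.266°, φ₂ = 45.339° and longitude difference Δλ = 171.424°:
cos c = sin φ₁ sin φ₂ + cos φ₁ cos φ₂ cos Δλ = (0.8505)(0.7113) + (0.5260)(0.7029)(-0.9888) = 0.23936,
so c = arccos(0.23936) = 1.32909 rad.
Distance = R·c = 237.2 × 1.3291 ≈ 315 km.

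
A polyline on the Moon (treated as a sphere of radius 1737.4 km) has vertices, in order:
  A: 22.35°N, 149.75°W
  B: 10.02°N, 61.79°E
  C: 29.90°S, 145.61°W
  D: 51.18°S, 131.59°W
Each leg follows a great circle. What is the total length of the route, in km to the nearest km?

Leg A→B: central angle 2.3604 rad, distance 4100.9 km.
Leg B→C: central angle 2.5767 rad, distance 4476.7 km.
Leg C→D: central angle 0.4137 rad, distance 718.8 km.
Total: 4100.9 + 4476.7 + 718.8 ≈ 9296 km.

9296 km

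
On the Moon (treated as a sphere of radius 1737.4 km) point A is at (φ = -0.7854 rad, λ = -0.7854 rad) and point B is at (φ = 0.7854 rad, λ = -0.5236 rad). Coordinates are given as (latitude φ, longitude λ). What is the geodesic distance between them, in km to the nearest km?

2759 km

Let φ₁ = -0.7854 rad, φ₂ = 0.7854 rad, and Δλ = 0.2618 rad.
cos c = sin φ₁ sin φ₂ + cos φ₁ cos φ₂ cos Δλ = (-0.7071)(0.7071) + (0.7071)(0.7071)(0.9659) = -0.01704,
so c = arccos(-0.01704) = 1.58784 rad.
Distance = R·c = 1737.4 × 1.5878 ≈ 2759 km.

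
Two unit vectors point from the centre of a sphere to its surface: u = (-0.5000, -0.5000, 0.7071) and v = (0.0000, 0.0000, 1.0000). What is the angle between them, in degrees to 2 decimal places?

u·v = 0.7071; |u| = 1.0000, |v| = 1.0000.
cos θ = (u·v)/(|u||v|) = 0.7071, so θ = 45.00°.

45.00°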